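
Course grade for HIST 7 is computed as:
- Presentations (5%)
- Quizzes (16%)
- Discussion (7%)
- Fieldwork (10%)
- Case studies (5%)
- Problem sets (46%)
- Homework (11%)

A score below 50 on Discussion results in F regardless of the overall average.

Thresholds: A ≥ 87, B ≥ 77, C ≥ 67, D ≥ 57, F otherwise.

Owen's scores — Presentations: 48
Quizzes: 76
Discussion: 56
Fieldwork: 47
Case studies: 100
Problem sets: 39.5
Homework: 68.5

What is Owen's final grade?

F

Discussion score 56 ≥ 50: minimum met.
Weighted total:
  Presentations 48 × 0.05 = 2.4
  Quizzes 76 × 0.16 = 12.16
  Discussion 56 × 0.07 = 3.92
  Fieldwork 47 × 0.1 = 4.7
  Case studies 100 × 0.05 = 5
  Problem sets 39.5 × 0.46 = 18.17
  Homework 68.5 × 0.11 = 7.535
Sum = 53.885
53.885 < 57 → F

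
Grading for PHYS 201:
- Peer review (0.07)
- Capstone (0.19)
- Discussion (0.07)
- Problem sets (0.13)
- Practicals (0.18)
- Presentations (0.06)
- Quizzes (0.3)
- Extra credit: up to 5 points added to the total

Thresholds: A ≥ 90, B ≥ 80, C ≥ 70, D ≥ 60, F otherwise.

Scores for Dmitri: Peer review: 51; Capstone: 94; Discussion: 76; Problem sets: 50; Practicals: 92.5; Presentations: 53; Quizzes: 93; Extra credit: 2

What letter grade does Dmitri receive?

Weighted total:
  Peer review 51 × 0.07 = 3.57
  Capstone 94 × 0.19 = 17.86
  Discussion 76 × 0.07 = 5.32
  Problem sets 50 × 0.13 = 6.5
  Practicals 92.5 × 0.18 = 16.65
  Presentations 53 × 0.06 = 3.18
  Quizzes 93 × 0.3 = 27.9
Sum = 80.98
Extra credit: 80.98 + 2 = 82.98
82.98 is ≥ 80 and < 90 → B

B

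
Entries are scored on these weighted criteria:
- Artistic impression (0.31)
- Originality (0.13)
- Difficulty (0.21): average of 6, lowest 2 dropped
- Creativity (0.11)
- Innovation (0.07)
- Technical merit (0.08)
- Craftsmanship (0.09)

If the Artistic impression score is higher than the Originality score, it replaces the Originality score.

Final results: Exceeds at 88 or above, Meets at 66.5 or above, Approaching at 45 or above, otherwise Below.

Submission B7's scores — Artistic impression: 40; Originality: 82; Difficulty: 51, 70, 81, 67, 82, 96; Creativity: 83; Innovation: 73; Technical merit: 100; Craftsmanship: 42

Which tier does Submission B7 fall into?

Approaching

Difficulty: drop 51, 67 → average of remaining 4 = 329/4 = 82.25
Artistic impression (40) ≤ Originality (82), so Originality stays at 82.
Weighted total:
  Artistic impression 40 × 0.31 = 12.4
  Originality 82 × 0.13 = 10.66
  Difficulty 82.25 × 0.21 = 17.2725
  Creativity 83 × 0.11 = 9.13
  Innovation 73 × 0.07 = 5.11
  Technical merit 100 × 0.08 = 8
  Craftsmanship 42 × 0.09 = 3.78
Sum = 66.3525
66.3525 is ≥ 45 and < 66.5 → Approaching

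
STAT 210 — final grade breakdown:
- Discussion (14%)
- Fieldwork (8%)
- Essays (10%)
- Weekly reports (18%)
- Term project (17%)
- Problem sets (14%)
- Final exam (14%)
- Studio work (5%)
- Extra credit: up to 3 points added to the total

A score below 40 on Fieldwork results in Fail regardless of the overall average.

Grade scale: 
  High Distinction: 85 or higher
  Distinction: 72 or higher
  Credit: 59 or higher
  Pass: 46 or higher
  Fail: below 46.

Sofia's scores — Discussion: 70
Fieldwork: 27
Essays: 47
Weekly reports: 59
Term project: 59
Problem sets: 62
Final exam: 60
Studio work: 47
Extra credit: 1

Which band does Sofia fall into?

Fieldwork score 27 < 40: minimum not met.
Weighted total:
  Discussion 70 × 0.14 = 9.8
  Fieldwork 27 × 0.08 = 2.16
  Essays 47 × 0.1 = 4.7
  Weekly reports 59 × 0.18 = 10.62
  Term project 59 × 0.17 = 10.03
  Problem sets 62 × 0.14 = 8.68
  Final exam 60 × 0.14 = 8.4
  Studio work 47 × 0.05 = 2.35
Sum = 56.74
Extra credit: 56.74 + 1 = 57.74
Because the Fieldwork minimum was not met, the result is Fail.

Fail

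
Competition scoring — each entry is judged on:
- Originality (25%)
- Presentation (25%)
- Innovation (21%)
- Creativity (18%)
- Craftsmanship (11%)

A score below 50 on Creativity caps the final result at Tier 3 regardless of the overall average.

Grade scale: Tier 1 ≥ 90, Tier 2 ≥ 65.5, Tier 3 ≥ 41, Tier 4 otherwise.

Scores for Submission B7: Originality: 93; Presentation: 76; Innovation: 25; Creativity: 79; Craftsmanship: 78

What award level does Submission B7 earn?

Tier 2

Creativity score 79 ≥ 50: minimum met.
Weighted total:
  Originality 93 × 0.25 = 23.25
  Presentation 76 × 0.25 = 19
  Innovation 25 × 0.21 = 5.25
  Creativity 79 × 0.18 = 14.22
  Craftsmanship 78 × 0.11 = 8.58
Sum = 70.3
70.3 is ≥ 65.5 and < 90 → Tier 2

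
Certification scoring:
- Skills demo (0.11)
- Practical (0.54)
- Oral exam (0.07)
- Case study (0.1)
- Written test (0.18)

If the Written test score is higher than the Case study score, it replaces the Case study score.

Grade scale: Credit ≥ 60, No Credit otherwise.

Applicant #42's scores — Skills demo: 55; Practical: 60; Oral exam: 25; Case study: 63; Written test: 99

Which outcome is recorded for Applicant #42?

Credit

Written test (99) > Case study (63), so Case study counts as 99.
Weighted total:
  Skills demo 55 × 0.11 = 6.05
  Practical 60 × 0.54 = 32.4
  Oral exam 25 × 0.07 = 1.75
  Case study 99 × 0.1 = 9.9
  Written test 99 × 0.18 = 17.82
Sum = 67.92
67.92 ≥ 60 → Credit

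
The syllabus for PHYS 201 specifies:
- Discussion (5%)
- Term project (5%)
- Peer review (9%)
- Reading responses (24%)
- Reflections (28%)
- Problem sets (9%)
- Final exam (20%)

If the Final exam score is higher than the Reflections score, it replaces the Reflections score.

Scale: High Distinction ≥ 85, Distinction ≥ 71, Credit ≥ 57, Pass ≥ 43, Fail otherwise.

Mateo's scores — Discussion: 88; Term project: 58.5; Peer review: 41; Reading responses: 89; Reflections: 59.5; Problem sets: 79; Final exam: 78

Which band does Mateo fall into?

Distinction

Final exam (78) > Reflections (59.5), so Reflections counts as 78.
Weighted total:
  Discussion 88 × 0.05 = 4.4
  Term project 58.5 × 0.05 = 2.925
  Peer review 41 × 0.09 = 3.69
  Reading responses 89 × 0.24 = 21.36
  Reflections 78 × 0.28 = 21.84
  Problem sets 79 × 0.09 = 7.11
  Final exam 78 × 0.2 = 15.6
Sum = 76.925
76.925 is ≥ 71 and < 85 → Distinction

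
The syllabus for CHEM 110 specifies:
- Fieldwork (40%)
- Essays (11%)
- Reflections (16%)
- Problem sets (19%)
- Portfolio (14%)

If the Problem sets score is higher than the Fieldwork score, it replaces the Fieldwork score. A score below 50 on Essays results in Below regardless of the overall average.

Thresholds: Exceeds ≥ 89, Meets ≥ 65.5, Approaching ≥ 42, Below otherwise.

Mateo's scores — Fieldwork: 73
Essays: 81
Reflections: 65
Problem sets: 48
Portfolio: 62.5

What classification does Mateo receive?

Meets

Problem sets (48) ≤ Fieldwork (73), so Fieldwork stays at 73.
Essays score 81 ≥ 50: minimum met.
Weighted total:
  Fieldwork 73 × 0.4 = 29.2
  Essays 81 × 0.11 = 8.91
  Reflections 65 × 0.16 = 10.4
  Problem sets 48 × 0.19 = 9.12
  Portfolio 62.5 × 0.14 = 8.75
Sum = 66.38
66.38 is ≥ 65.5 and < 89 → Meets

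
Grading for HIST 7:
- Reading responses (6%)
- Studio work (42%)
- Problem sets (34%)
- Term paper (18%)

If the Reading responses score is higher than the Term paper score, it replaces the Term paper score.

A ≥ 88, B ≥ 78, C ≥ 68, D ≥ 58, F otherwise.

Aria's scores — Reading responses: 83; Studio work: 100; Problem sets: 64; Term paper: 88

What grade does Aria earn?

Reading responses (83) ≤ Term paper (88), so Term paper stays at 88.
Weighted total:
  Reading responses 83 × 0.06 = 4.98
  Studio work 100 × 0.42 = 42
  Problem sets 64 × 0.34 = 21.76
  Term paper 88 × 0.18 = 15.84
Sum = 84.58
84.58 is ≥ 78 and < 88 → B

B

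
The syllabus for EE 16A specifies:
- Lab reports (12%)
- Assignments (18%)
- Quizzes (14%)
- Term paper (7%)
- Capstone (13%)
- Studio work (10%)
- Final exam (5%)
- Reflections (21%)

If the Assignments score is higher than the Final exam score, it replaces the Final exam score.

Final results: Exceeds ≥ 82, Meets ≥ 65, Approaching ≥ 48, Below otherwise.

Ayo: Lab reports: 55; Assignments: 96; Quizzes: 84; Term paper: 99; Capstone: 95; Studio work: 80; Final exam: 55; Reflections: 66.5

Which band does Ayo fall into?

Assignments (96) > Final exam (55), so Final exam counts as 96.
Weighted total:
  Lab reports 55 × 0.12 = 6.6
  Assignments 96 × 0.18 = 17.28
  Quizzes 84 × 0.14 = 11.76
  Term paper 99 × 0.07 = 6.93
  Capstone 95 × 0.13 = 12.35
  Studio work 80 × 0.1 = 8
  Final exam 96 × 0.05 = 4.8
  Reflections 66.5 × 0.21 = 13.965
Sum = 81.685
81.685 is ≥ 65 and < 82 → Meets

Meets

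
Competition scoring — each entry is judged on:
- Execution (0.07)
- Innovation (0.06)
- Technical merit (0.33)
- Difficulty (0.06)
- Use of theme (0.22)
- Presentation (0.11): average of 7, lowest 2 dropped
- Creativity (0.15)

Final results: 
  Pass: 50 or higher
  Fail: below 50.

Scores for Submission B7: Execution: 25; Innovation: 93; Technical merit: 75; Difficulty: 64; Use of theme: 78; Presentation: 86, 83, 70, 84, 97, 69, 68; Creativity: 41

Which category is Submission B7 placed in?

Presentation: drop 68, 69 → average of remaining 5 = 420/5 = 84
Weighted total:
  Execution 25 × 0.07 = 1.75
  Innovation 93 × 0.06 = 5.58
  Technical merit 75 × 0.33 = 24.75
  Difficulty 64 × 0.06 = 3.84
  Use of theme 78 × 0.22 = 17.16
  Presentation 84 × 0.11 = 9.24
  Creativity 41 × 0.15 = 6.15
Sum = 68.47
68.47 ≥ 50 → Pass

Pass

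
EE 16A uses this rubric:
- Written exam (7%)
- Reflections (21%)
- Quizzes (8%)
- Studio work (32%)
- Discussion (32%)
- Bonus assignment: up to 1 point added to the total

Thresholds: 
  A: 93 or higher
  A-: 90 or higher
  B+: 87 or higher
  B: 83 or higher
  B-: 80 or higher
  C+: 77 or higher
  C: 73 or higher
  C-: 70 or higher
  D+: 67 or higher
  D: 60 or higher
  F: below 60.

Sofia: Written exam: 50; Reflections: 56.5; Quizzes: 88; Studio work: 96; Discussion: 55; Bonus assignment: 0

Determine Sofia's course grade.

Weighted total:
  Written exam 50 × 0.07 = 3.5
  Reflections 56.5 × 0.21 = 11.865
  Quizzes 88 × 0.08 = 7.04
  Studio work 96 × 0.32 = 30.72
  Discussion 55 × 0.32 = 17.6
Sum = 70.725
Bonus assignment: 70.725 + 0 = 70.725
70.725 is ≥ 70 and < 73 → C-

C-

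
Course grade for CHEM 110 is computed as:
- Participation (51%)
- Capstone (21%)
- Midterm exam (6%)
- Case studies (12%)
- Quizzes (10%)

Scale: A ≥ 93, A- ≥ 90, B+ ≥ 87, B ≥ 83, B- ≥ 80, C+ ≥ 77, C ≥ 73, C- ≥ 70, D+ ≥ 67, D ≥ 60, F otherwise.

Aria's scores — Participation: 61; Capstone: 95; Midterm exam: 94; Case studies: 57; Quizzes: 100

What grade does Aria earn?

Weighted total:
  Participation 61 × 0.51 = 31.11
  Capstone 95 × 0.21 = 19.95
  Midterm exam 94 × 0.06 = 5.64
  Case studies 57 × 0.12 = 6.84
  Quizzes 100 × 0.1 = 10
Sum = 73.54
73.54 is ≥ 73 and < 77 → C

C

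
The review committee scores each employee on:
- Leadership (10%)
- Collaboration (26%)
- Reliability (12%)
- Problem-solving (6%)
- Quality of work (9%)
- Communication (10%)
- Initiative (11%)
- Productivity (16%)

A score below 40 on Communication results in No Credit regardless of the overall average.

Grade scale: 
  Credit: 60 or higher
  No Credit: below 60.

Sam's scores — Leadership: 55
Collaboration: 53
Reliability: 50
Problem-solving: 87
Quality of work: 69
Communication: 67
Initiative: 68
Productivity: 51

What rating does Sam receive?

Communication score 67 ≥ 40: minimum met.
Weighted total:
  Leadership 55 × 0.1 = 5.5
  Collaboration 53 × 0.26 = 13.78
  Reliability 50 × 0.12 = 6
  Problem-solving 87 × 0.06 = 5.22
  Quality of work 69 × 0.09 = 6.21
  Communication 67 × 0.1 = 6.7
  Initiative 68 × 0.11 = 7.48
  Productivity 51 × 0.16 = 8.16
Sum = 59.05
59.05 < 60 → No Credit

No Credit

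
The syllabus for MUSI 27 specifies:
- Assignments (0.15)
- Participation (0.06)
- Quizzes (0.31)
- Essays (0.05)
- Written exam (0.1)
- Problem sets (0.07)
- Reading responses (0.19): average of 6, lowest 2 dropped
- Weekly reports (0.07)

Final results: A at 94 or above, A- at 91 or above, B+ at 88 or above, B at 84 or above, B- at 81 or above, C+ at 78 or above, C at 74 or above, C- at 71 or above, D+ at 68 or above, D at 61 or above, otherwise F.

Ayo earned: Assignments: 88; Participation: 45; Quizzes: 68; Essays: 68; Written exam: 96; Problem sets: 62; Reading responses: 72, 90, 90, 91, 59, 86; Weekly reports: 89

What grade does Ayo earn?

C

Reading responses: drop 59, 72 → average of remaining 4 = 357/4 = 89.25
Weighted total:
  Assignments 88 × 0.15 = 13.2
  Participation 45 × 0.06 = 2.7
  Quizzes 68 × 0.31 = 21.08
  Essays 68 × 0.05 = 3.4
  Written exam 96 × 0.1 = 9.6
  Problem sets 62 × 0.07 = 4.34
  Reading responses 89.25 × 0.19 = 16.9575
  Weekly reports 89 × 0.07 = 6.23
Sum = 77.5075
77.5075 is ≥ 74 and < 78 → C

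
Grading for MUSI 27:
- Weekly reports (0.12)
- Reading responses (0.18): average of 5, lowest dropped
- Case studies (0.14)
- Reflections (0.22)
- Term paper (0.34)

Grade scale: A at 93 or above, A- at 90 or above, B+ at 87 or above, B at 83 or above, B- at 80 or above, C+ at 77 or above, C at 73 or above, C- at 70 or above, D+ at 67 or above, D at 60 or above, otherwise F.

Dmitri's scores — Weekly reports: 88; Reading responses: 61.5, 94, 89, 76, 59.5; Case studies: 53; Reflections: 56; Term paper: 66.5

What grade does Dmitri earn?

D+

Reading responses: drop 59.5 → average of remaining 4 = 320.5/4 = 80.125
Weighted total:
  Weekly reports 88 × 0.12 = 10.56
  Reading responses 80.125 × 0.18 = 14.4225
  Case studies 53 × 0.14 = 7.42
  Reflections 56 × 0.22 = 12.32
  Term paper 66.5 × 0.34 = 22.61
Sum = 67.3325
67.3325 is ≥ 67 and < 70 → D+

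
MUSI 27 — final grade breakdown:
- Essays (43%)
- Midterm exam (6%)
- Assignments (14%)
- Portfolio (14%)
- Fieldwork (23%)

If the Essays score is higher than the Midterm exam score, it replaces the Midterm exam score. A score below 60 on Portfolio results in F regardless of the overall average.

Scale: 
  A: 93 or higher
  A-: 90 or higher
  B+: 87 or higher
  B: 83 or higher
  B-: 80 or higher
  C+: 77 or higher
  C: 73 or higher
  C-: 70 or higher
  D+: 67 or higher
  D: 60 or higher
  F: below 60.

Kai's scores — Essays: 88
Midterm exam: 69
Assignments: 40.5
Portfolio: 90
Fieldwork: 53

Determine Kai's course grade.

Essays (88) > Midterm exam (69), so Midterm exam counts as 88.
Portfolio score 90 ≥ 60: minimum met.
Weighted total:
  Essays 88 × 0.43 = 37.84
  Midterm exam 88 × 0.06 = 5.28
  Assignments 40.5 × 0.14 = 5.67
  Portfolio 90 × 0.14 = 12.6
  Fieldwork 53 × 0.23 = 12.19
Sum = 73.58
73.58 is ≥ 73 and < 77 → C

C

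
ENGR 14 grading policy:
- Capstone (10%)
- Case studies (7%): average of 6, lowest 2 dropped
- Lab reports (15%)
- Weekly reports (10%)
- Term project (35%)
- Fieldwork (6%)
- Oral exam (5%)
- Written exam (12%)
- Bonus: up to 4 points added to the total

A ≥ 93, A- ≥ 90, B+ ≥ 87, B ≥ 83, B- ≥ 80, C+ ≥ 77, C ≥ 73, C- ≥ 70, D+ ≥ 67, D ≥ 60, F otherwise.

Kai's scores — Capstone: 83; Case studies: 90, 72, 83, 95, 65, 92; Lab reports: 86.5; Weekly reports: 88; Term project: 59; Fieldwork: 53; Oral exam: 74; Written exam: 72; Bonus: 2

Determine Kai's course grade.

C

Case studies: drop 65, 72 → average of remaining 4 = 360/4 = 90
Weighted total:
  Capstone 83 × 0.1 = 8.3
  Case studies 90 × 0.07 = 6.3
  Lab reports 86.5 × 0.15 = 12.975
  Weekly reports 88 × 0.1 = 8.8
  Term project 59 × 0.35 = 20.65
  Fieldwork 53 × 0.06 = 3.18
  Oral exam 74 × 0.05 = 3.7
  Written exam 72 × 0.12 = 8.64
Sum = 72.545
Bonus: 72.545 + 2 = 74.545
74.545 is ≥ 73 and < 77 → C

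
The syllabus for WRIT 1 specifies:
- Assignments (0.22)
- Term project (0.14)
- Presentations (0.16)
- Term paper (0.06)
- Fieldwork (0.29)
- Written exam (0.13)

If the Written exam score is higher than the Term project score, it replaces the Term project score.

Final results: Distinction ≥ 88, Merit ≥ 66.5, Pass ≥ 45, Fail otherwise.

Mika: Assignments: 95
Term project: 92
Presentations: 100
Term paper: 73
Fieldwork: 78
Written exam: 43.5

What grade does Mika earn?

Merit

Written exam (43.5) ≤ Term project (92), so Term project stays at 92.
Weighted total:
  Assignments 95 × 0.22 = 20.9
  Term project 92 × 0.14 = 12.88
  Presentations 100 × 0.16 = 16
  Term paper 73 × 0.06 = 4.38
  Fieldwork 78 × 0.29 = 22.62
  Written exam 43.5 × 0.13 = 5.655
Sum = 82.435
82.435 is ≥ 66.5 and < 88 → Merit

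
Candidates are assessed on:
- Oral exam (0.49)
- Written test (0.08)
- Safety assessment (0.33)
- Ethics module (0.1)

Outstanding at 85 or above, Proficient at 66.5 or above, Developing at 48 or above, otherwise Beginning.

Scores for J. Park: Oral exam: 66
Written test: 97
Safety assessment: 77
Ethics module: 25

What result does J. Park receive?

Proficient

Weighted total:
  Oral exam 66 × 0.49 = 32.34
  Written test 97 × 0.08 = 7.76
  Safety assessment 77 × 0.33 = 25.41
  Ethics module 25 × 0.1 = 2.5
Sum = 68.01
68.01 is ≥ 66.5 and < 85 → Proficient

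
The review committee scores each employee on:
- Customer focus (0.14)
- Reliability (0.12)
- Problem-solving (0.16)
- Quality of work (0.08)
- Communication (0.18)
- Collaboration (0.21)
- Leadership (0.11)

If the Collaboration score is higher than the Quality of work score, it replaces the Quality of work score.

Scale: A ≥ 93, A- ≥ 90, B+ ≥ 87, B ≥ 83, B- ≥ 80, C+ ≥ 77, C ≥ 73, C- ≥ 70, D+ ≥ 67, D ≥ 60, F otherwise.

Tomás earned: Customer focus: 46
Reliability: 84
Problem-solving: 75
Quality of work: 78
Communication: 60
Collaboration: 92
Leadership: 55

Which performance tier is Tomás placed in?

C-

Collaboration (92) > Quality of work (78), so Quality of work counts as 92.
Weighted total:
  Customer focus 46 × 0.14 = 6.44
  Reliability 84 × 0.12 = 10.08
  Problem-solving 75 × 0.16 = 12
  Quality of work 92 × 0.08 = 7.36
  Communication 60 × 0.18 = 10.8
  Collaboration 92 × 0.21 = 19.32
  Leadership 55 × 0.11 = 6.05
Sum = 72.05
72.05 is ≥ 70 and < 73 → C-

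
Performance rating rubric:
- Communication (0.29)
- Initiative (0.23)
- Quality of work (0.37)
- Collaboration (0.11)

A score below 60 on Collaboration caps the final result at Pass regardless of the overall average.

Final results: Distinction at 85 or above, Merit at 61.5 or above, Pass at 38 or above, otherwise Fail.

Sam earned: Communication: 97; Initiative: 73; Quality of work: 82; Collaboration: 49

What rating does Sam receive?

Pass

Collaboration score 49 < 60: minimum not met.
Weighted total:
  Communication 97 × 0.29 = 28.13
  Initiative 73 × 0.23 = 16.79
  Quality of work 82 × 0.37 = 30.34
  Collaboration 49 × 0.11 = 5.39
Sum = 80.65
80.65 would be Merit; cap at Pass applies → Pass.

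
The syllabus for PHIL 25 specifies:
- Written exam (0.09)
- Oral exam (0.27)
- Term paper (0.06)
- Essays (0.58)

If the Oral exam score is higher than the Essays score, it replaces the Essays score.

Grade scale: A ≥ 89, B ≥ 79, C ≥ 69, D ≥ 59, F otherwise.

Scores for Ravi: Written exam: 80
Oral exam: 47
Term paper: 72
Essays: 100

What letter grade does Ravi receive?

Oral exam (47) ≤ Essays (100), so Essays stays at 100.
Weighted total:
  Written exam 80 × 0.09 = 7.2
  Oral exam 47 × 0.27 = 12.69
  Term paper 72 × 0.06 = 4.32
  Essays 100 × 0.58 = 58
Sum = 82.21
82.21 is ≥ 79 and < 89 → B

B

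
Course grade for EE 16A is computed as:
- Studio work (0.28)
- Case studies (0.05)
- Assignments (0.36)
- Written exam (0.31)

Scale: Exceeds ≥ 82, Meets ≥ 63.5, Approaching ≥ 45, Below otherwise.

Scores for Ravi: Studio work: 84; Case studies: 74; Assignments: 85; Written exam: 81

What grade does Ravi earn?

Exceeds

Weighted total:
  Studio work 84 × 0.28 = 23.52
  Case studies 74 × 0.05 = 3.7
  Assignments 85 × 0.36 = 30.6
  Written exam 81 × 0.31 = 25.11
Sum = 82.93
82.93 ≥ 82 → Exceeds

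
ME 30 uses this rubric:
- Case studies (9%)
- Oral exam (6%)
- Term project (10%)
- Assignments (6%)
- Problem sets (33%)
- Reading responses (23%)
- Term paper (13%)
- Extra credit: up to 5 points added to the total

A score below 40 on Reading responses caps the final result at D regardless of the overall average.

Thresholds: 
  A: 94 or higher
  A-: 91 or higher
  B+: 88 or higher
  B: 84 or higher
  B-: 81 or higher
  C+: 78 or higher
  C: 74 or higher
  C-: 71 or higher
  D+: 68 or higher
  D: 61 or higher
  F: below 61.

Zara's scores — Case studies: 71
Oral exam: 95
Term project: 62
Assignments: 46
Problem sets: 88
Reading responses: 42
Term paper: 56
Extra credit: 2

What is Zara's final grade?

D+

Reading responses score 42 ≥ 40: minimum met.
Weighted total:
  Case studies 71 × 0.09 = 6.39
  Oral exam 95 × 0.06 = 5.7
  Term project 62 × 0.1 = 6.2
  Assignments 46 × 0.06 = 2.76
  Problem sets 88 × 0.33 = 29.04
  Reading responses 42 × 0.23 = 9.66
  Term paper 56 × 0.13 = 7.28
Sum = 67.03
Extra credit: 67.03 + 2 = 69.03
69.03 is ≥ 68 and < 71 → D+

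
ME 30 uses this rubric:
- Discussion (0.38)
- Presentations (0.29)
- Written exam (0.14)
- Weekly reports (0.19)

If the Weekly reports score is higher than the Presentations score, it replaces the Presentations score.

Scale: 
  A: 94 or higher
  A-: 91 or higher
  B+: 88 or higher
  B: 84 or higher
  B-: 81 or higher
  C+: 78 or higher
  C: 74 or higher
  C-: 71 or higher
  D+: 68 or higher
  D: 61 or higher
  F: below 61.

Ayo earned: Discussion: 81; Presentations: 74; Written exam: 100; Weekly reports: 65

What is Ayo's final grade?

Weekly reports (65) ≤ Presentations (74), so Presentations stays at 74.
Weighted total:
  Discussion 81 × 0.38 = 30.78
  Presentations 74 × 0.29 = 21.46
  Written exam 100 × 0.14 = 14
  Weekly reports 65 × 0.19 = 12.35
Sum = 78.59
78.59 is ≥ 78 and < 81 → C+

C+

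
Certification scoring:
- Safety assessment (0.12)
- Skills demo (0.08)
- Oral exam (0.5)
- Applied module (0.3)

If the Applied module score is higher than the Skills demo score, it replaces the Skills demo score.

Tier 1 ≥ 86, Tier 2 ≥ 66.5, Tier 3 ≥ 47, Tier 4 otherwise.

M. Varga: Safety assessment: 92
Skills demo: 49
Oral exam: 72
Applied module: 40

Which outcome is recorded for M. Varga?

Tier 3

Applied module (40) ≤ Skills demo (49), so Skills demo stays at 49.
Weighted total:
  Safety assessment 92 × 0.12 = 11.04
  Skills demo 49 × 0.08 = 3.92
  Oral exam 72 × 0.5 = 36
  Applied module 40 × 0.3 = 12
Sum = 62.96
62.96 is ≥ 47 and < 66.5 → Tier 3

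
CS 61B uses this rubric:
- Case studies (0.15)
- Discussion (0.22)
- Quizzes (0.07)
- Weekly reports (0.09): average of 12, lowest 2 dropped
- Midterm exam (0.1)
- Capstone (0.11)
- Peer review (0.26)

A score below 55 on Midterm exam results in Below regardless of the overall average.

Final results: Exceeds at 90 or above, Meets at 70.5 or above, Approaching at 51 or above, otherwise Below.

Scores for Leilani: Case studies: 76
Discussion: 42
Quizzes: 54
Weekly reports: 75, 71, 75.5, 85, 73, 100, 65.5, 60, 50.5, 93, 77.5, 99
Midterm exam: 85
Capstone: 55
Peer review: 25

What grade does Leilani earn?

Weekly reports: drop 50.5, 60 → average of remaining 10 = 814.5/10 = 81.45
Midterm exam score 85 ≥ 55: minimum met.
Weighted total:
  Case studies 76 × 0.15 = 11.4
  Discussion 42 × 0.22 = 9.24
  Quizzes 54 × 0.07 = 3.78
  Weekly reports 81.45 × 0.09 = 7.3305
  Midterm exam 85 × 0.1 = 8.5
  Capstone 55 × 0.11 = 6.05
  Peer review 25 × 0.26 = 6.5
Sum = 52.8005
52.8005 is ≥ 51 and < 70.5 → Approaching

Approaching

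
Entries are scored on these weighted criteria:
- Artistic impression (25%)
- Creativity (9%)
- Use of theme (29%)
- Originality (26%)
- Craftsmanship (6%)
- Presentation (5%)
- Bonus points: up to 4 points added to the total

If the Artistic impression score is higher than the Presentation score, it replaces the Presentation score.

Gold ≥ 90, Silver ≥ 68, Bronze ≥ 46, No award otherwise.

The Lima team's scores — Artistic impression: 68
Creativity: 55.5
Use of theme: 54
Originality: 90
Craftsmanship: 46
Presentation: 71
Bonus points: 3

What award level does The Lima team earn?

Silver

Artistic impression (68) ≤ Presentation (71), so Presentation stays at 71.
Weighted total:
  Artistic impression 68 × 0.25 = 17
  Creativity 55.5 × 0.09 = 4.995
  Use of theme 54 × 0.29 = 15.66
  Originality 90 × 0.26 = 23.4
  Craftsmanship 46 × 0.06 = 2.76
  Presentation 71 × 0.05 = 3.55
Sum = 67.365
Bonus points: 67.365 + 3 = 70.365
70.365 is ≥ 68 and < 90 → Silver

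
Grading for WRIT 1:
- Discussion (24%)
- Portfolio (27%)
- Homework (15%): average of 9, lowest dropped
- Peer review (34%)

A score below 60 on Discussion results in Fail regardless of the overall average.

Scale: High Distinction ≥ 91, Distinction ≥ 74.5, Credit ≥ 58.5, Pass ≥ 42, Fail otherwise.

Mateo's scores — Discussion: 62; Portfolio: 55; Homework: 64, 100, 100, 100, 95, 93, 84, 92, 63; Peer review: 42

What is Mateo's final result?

Homework: drop 63 → average of remaining 8 = 728/8 = 91
Discussion score 62 ≥ 60: minimum met.
Weighted total:
  Discussion 62 × 0.24 = 14.88
  Portfolio 55 × 0.27 = 14.85
  Homework 91 × 0.15 = 13.65
  Peer review 42 × 0.34 = 14.28
Sum = 57.66
57.66 is ≥ 42 and < 58.5 → Pass

Pass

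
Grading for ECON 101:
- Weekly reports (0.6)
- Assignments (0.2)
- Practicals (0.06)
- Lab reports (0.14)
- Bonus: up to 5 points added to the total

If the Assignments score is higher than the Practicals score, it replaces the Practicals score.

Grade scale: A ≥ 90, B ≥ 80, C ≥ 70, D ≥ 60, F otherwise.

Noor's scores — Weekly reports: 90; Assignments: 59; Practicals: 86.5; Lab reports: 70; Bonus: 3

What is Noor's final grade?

Assignments (59) ≤ Practicals (86.5), so Practicals stays at 86.5.
Weighted total:
  Weekly reports 90 × 0.6 = 54
  Assignments 59 × 0.2 = 11.8
  Practicals 86.5 × 0.06 = 5.19
  Lab reports 70 × 0.14 = 9.8
Sum = 80.79
Bonus: 80.79 + 3 = 83.79
83.79 is ≥ 80 and < 90 → B

B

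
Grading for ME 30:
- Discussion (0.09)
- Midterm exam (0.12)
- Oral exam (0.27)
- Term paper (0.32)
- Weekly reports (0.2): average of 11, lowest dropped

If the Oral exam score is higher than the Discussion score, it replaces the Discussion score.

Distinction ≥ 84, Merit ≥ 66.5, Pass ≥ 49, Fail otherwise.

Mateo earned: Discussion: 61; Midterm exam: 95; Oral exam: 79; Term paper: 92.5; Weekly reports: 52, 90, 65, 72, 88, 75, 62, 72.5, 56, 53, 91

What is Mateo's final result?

Weekly reports: drop 52 → average of remaining 10 = 724.5/10 = 72.45
Oral exam (79) > Discussion (61), so Discussion counts as 79.
Weighted total:
  Discussion 79 × 0.09 = 7.11
  Midterm exam 95 × 0.12 = 11.4
  Oral exam 79 × 0.27 = 21.33
  Term paper 92.5 × 0.32 = 29.6
  Weekly reports 72.45 × 0.2 = 14.49
Sum = 83.93
83.93 is ≥ 66.5 and < 84 → Merit

Merit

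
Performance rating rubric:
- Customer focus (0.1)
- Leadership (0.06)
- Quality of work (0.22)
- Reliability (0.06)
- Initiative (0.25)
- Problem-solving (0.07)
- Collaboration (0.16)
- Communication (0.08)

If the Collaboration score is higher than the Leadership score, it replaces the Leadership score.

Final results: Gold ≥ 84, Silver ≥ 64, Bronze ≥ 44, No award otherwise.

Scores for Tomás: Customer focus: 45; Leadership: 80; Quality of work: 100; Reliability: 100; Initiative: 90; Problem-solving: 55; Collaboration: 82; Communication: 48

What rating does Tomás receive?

Silver

Collaboration (82) > Leadership (80), so Leadership counts as 82.
Weighted total:
  Customer focus 45 × 0.1 = 4.5
  Leadership 82 × 0.06 = 4.92
  Quality of work 100 × 0.22 = 22
  Reliability 100 × 0.06 = 6
  Initiative 90 × 0.25 = 22.5
  Problem-solving 55 × 0.07 = 3.85
  Collaboration 82 × 0.16 = 13.12
  Communication 48 × 0.08 = 3.84
Sum = 80.73
80.73 is ≥ 64 and < 84 → Silver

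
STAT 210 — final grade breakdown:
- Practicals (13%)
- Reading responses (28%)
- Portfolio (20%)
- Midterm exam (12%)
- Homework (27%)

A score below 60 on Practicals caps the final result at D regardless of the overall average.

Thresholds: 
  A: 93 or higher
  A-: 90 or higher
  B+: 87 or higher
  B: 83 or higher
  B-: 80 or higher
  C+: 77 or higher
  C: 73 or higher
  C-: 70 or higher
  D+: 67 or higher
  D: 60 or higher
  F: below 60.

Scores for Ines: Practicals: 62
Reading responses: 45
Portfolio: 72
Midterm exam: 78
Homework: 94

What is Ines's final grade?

Practicals score 62 ≥ 60: minimum met.
Weighted total:
  Practicals 62 × 0.13 = 8.06
  Reading responses 45 × 0.28 = 12.6
  Portfolio 72 × 0.2 = 14.4
  Midterm exam 78 × 0.12 = 9.36
  Homework 94 × 0.27 = 25.38
Sum = 69.8
69.8 is ≥ 67 and < 70 → D+

D+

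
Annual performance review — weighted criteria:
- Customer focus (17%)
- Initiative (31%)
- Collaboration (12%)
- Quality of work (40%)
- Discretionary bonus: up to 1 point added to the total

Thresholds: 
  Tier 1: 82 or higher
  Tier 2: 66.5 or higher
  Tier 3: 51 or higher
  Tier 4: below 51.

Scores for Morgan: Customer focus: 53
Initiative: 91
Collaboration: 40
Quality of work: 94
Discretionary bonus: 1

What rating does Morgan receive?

Tier 2

Weighted total:
  Customer focus 53 × 0.17 = 9.01
  Initiative 91 × 0.31 = 28.21
  Collaboration 40 × 0.12 = 4.8
  Quality of work 94 × 0.4 = 37.6
Sum = 79.62
Discretionary bonus: 79.62 + 1 = 80.62
80.62 is ≥ 66.5 and < 82 → Tier 2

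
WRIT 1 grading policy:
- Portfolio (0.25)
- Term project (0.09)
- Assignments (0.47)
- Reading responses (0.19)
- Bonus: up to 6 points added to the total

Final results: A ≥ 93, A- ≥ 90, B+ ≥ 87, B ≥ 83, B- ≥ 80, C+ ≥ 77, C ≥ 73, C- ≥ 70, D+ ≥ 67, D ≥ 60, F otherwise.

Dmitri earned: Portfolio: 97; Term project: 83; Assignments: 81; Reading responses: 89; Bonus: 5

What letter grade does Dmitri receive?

A-

Weighted total:
  Portfolio 97 × 0.25 = 24.25
  Term project 83 × 0.09 = 7.47
  Assignments 81 × 0.47 = 38.07
  Reading responses 89 × 0.19 = 16.91
Sum = 86.7
Bonus: 86.7 + 5 = 91.7
91.7 is ≥ 90 and < 93 → A-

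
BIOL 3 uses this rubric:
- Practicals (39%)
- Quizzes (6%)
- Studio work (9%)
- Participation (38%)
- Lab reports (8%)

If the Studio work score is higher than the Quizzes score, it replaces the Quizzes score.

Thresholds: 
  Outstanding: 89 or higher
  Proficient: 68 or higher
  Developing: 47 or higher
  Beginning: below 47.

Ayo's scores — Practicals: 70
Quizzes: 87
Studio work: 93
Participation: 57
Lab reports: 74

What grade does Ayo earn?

Proficient

Studio work (93) > Quizzes (87), so Quizzes counts as 93.
Weighted total:
  Practicals 70 × 0.39 = 27.3
  Quizzes 93 × 0.06 = 5.58
  Studio work 93 × 0.09 = 8.37
  Participation 57 × 0.38 = 21.66
  Lab reports 74 × 0.08 = 5.92
Sum = 68.83
68.83 is ≥ 68 and < 89 → Proficient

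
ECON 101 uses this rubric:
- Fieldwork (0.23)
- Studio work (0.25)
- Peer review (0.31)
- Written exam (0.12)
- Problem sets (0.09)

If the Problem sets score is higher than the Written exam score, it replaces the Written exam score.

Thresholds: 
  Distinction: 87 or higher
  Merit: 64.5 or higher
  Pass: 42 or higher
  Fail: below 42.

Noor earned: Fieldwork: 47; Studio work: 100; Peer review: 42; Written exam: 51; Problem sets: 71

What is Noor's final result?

Pass

Problem sets (71) > Written exam (51), so Written exam counts as 71.
Weighted total:
  Fieldwork 47 × 0.23 = 10.81
  Studio work 100 × 0.25 = 25
  Peer review 42 × 0.31 = 13.02
  Written exam 71 × 0.12 = 8.52
  Problem sets 71 × 0.09 = 6.39
Sum = 63.74
63.74 is ≥ 42 and < 64.5 → Pass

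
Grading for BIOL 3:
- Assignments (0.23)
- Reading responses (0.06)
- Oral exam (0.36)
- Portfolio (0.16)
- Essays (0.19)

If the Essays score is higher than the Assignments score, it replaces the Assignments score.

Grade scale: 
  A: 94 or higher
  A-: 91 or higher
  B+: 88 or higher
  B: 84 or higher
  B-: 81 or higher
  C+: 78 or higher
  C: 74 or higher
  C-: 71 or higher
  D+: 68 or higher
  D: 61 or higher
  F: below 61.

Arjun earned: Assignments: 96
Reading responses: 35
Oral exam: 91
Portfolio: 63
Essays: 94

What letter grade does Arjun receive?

Essays (94) ≤ Assignments (96), so Assignments stays at 96.
Weighted total:
  Assignments 96 × 0.23 = 22.08
  Reading responses 35 × 0.06 = 2.1
  Oral exam 91 × 0.36 = 32.76
  Portfolio 63 × 0.16 = 10.08
  Essays 94 × 0.19 = 17.86
Sum = 84.88
84.88 is ≥ 84 and < 88 → B

B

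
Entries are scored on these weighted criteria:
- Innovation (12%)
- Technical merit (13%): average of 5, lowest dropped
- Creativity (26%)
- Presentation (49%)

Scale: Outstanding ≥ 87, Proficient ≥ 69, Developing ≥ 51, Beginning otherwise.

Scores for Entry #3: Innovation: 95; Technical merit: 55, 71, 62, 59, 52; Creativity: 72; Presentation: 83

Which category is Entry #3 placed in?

Technical merit: drop 52 → average of remaining 4 = 247/4 = 61.75
Weighted total:
  Innovation 95 × 0.12 = 11.4
  Technical merit 61.75 × 0.13 = 8.0275
  Creativity 72 × 0.26 = 18.72
  Presentation 83 × 0.49 = 40.67
Sum = 78.8175
78.8175 is ≥ 69 and < 87 → Proficient

Proficient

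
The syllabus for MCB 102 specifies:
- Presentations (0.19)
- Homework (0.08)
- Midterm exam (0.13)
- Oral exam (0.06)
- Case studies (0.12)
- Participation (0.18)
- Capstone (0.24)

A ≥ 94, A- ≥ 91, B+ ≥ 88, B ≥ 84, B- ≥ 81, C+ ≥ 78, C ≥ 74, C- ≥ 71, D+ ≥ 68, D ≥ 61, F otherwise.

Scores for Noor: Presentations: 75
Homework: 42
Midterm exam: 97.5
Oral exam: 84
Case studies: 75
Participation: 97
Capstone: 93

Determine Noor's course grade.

Weighted total:
  Presentations 75 × 0.19 = 14.25
  Homework 42 × 0.08 = 3.36
  Midterm exam 97.5 × 0.13 = 12.675
  Oral exam 84 × 0.06 = 5.04
  Case studies 75 × 0.12 = 9
  Participation 97 × 0.18 = 17.46
  Capstone 93 × 0.24 = 22.32
Sum = 84.105
84.105 is ≥ 84 and < 88 → B

B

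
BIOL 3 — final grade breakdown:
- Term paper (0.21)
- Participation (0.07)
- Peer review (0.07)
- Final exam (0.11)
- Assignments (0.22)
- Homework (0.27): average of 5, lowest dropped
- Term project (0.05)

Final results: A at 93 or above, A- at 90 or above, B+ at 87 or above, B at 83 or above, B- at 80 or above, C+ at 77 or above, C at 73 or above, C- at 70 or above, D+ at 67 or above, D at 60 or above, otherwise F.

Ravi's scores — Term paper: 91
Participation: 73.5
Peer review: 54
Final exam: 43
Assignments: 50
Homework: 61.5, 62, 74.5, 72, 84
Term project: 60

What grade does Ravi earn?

Homework: drop 61.5 → average of remaining 4 = 292.5/4 = 73.125
Weighted total:
  Term paper 91 × 0.21 = 19.11
  Participation 73.5 × 0.07 = 5.145
  Peer review 54 × 0.07 = 3.78
  Final exam 43 × 0.11 = 4.73
  Assignments 50 × 0.22 = 11
  Homework 73.125 × 0.27 = 19.74375
  Term project 60 × 0.05 = 3
Sum = 66.50875
66.50875 is ≥ 60 and < 67 → D

D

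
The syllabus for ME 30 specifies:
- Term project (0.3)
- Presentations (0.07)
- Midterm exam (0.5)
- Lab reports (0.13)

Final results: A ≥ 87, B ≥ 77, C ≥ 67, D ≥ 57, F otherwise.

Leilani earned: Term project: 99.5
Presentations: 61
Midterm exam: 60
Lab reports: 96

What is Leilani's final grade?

Weighted total:
  Term project 99.5 × 0.3 = 29.85
  Presentations 61 × 0.07 = 4.27
  Midterm exam 60 × 0.5 = 30
  Lab reports 96 × 0.13 = 12.48
Sum = 76.6
76.6 is ≥ 67 and < 77 → C

C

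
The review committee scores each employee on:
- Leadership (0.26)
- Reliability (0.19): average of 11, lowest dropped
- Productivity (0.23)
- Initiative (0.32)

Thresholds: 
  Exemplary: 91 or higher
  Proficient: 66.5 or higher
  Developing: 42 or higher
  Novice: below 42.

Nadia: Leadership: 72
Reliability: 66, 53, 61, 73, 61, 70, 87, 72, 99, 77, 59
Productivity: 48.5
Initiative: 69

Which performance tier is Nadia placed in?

Reliability: drop 53 → average of remaining 10 = 725/10 = 72.5
Weighted total:
  Leadership 72 × 0.26 = 18.72
  Reliability 72.5 × 0.19 = 13.775
  Productivity 48.5 × 0.23 = 11.155
  Initiative 69 × 0.32 = 22.08
Sum = 65.73
65.73 is ≥ 42 and < 66.5 → Developing

Developing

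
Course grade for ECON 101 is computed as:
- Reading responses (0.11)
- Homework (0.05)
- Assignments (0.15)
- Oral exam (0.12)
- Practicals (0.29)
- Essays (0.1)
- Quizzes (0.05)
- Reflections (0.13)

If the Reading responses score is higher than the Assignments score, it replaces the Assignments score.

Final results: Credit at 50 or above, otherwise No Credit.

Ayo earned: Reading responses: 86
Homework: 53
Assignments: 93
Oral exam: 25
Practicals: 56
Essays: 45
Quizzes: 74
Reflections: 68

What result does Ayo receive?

Credit

Reading responses (86) ≤ Assignments (93), so Assignments stays at 93.
Weighted total:
  Reading responses 86 × 0.11 = 9.46
  Homework 53 × 0.05 = 2.65
  Assignments 93 × 0.15 = 13.95
  Oral exam 25 × 0.12 = 3
  Practicals 56 × 0.29 = 16.24
  Essays 45 × 0.1 = 4.5
  Quizzes 74 × 0.05 = 3.7
  Reflections 68 × 0.13 = 8.84
Sum = 62.34
62.34 ≥ 50 → Credit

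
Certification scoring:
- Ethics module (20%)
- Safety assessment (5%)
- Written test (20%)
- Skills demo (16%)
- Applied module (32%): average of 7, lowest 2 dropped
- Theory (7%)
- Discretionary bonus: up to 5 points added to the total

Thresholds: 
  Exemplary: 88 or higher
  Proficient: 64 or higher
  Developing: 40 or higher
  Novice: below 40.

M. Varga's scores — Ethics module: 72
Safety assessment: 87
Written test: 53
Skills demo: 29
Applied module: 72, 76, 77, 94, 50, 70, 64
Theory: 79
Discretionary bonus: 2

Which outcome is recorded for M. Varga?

Proficient

Applied module: drop 50, 64 → average of remaining 5 = 389/5 = 77.8
Weighted total:
  Ethics module 72 × 0.2 = 14.4
  Safety assessment 87 × 0.05 = 4.35
  Written test 53 × 0.2 = 10.6
  Skills demo 29 × 0.16 = 4.64
  Applied module 77.8 × 0.32 = 24.896
  Theory 79 × 0.07 = 5.53
Sum = 64.416
Discretionary bonus: 64.416 + 2 = 66.416
66.416 is ≥ 64 and < 88 → Proficient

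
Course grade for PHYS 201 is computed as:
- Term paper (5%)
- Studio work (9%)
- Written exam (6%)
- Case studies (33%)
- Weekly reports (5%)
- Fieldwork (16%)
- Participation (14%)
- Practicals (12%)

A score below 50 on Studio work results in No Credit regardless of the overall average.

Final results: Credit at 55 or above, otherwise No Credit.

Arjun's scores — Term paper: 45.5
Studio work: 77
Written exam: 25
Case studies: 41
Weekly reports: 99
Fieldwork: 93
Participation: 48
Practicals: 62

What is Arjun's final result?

Credit

Studio work score 77 ≥ 50: minimum met.
Weighted total:
  Term paper 45.5 × 0.05 = 2.275
  Studio work 77 × 0.09 = 6.93
  Written exam 25 × 0.06 = 1.5
  Case studies 41 × 0.33 = 13.53
  Weekly reports 99 × 0.05 = 4.95
  Fieldwork 93 × 0.16 = 14.88
  Participation 48 × 0.14 = 6.72
  Practicals 62 × 0.12 = 7.44
Sum = 58.225
58.225 ≥ 55 → Credit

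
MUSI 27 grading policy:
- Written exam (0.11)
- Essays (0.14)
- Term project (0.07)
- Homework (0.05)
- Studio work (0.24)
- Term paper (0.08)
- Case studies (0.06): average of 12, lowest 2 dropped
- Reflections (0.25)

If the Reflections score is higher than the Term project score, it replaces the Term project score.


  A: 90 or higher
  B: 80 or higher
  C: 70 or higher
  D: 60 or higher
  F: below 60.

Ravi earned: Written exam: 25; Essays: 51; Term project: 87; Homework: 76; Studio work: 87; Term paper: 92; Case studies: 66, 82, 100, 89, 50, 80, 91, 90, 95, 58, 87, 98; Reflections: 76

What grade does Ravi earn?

C

Case studies: drop 50, 58 → average of remaining 10 = 878/10 = 87.8
Reflections (76) ≤ Term project (87), so Term project stays at 87.
Weighted total:
  Written exam 25 × 0.11 = 2.75
  Essays 51 × 0.14 = 7.14
  Term project 87 × 0.07 = 6.09
  Homework 76 × 0.05 = 3.8
  Studio work 87 × 0.24 = 20.88
  Term paper 92 × 0.08 = 7.36
  Case studies 87.8 × 0.06 = 5.268
  Reflections 76 × 0.25 = 19
Sum = 72.288
72.288 is ≥ 70 and < 80 → C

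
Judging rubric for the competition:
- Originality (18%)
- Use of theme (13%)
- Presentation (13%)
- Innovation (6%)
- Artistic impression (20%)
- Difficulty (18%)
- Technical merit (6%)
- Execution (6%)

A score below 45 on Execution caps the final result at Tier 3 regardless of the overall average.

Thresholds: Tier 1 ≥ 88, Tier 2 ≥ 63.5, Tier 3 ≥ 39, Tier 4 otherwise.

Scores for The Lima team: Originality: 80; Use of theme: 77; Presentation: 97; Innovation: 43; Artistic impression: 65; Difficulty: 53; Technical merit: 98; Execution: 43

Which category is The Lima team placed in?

Tier 3

Execution score 43 < 45: minimum not met.
Weighted total:
  Originality 80 × 0.18 = 14.4
  Use of theme 77 × 0.13 = 10.01
  Presentation 97 × 0.13 = 12.61
  Innovation 43 × 0.06 = 2.58
  Artistic impression 65 × 0.2 = 13
  Difficulty 53 × 0.18 = 9.54
  Technical merit 98 × 0.06 = 5.88
  Execution 43 × 0.06 = 2.58
Sum = 70.6
70.6 would be Tier 2; cap at Tier 3 applies → Tier 3.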